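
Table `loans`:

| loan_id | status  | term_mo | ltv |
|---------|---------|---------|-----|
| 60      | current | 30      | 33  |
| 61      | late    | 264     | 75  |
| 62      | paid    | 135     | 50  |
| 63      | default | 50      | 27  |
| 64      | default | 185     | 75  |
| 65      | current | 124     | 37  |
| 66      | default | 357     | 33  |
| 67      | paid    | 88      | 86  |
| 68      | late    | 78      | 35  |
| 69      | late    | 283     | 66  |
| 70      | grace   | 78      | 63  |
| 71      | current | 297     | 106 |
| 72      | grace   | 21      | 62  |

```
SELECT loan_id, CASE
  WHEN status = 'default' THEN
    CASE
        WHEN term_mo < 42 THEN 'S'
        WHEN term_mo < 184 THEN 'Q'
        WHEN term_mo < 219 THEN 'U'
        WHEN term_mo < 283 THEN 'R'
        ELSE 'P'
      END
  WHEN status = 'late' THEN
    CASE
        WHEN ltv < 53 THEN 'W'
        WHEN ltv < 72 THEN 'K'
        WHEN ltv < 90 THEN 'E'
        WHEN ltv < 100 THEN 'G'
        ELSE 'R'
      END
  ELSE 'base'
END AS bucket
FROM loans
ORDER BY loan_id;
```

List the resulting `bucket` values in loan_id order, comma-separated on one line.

base, E, base, Q, U, base, P, base, W, K, base, base, base

loan_id=60: status='current' → outer ELSE → base
loan_id=61: status='late' → inner[ltv < 90] → E
loan_id=62: status='paid' → outer ELSE → base
loan_id=63: status='default' → inner[term_mo < 184] → Q
loan_id=64: status='default' → inner[term_mo < 219] → U
loan_id=65: status='current' → outer ELSE → base
loan_id=66: status='default' → inner[ELSE] → P
loan_id=67: status='paid' → outer ELSE → base
loan_id=68: status='late' → inner[ltv < 53] → W
loan_id=69: status='late' → inner[ltv < 72] → K
loan_id=70: status='grace' → outer ELSE → base
loan_id=71: status='current' → outer ELSE → base
loan_id=72: status='grace' → outer ELSE → base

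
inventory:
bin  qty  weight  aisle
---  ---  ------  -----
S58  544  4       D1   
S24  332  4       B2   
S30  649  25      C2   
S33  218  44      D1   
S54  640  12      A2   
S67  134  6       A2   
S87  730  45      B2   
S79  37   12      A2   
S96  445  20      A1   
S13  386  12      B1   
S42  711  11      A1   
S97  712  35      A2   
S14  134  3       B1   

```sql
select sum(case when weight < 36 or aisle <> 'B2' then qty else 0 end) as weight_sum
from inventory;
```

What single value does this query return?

4942

bin=S58: ✓ → 544
bin=S24: ✓ → 332
bin=S30: ✓ → 649
bin=S33: ✓ → 218
bin=S54: ✓ → 640
bin=S67: ✓ → 134
bin=S87: ✗
bin=S79: ✓ → 37
bin=S96: ✓ → 445
bin=S13: ✓ → 386
bin=S42: ✓ → 711
bin=S97: ✓ → 712
bin=S14: ✓ → 134
weight_sum = 544 + 332 + 649 + 218 + 640 + 134 + 37 + 445 + 386 + 711 + 712 + 134 = 4942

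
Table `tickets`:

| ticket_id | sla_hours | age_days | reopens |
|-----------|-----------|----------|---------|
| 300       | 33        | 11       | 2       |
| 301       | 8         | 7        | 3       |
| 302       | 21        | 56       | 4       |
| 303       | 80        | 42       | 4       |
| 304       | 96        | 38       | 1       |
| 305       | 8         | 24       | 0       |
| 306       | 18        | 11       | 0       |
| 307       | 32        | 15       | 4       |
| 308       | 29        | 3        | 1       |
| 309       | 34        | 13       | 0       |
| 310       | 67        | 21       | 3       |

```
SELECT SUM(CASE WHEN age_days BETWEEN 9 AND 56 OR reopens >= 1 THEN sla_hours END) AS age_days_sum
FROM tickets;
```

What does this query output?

426

ticket_id=300: ✓ → 33
ticket_id=301: ✓ → 8
ticket_id=302: ✓ → 21
ticket_id=303: ✓ → 80
ticket_id=304: ✓ → 96
ticket_id=305: ✓ → 8
ticket_id=306: ✓ → 18
ticket_id=307: ✓ → 32
ticket_id=308: ✓ → 29
ticket_id=309: ✓ → 34
ticket_id=310: ✓ → 67
age_days_sum = 33 + 8 + 21 + 80 + 96 + 8 + 18 + 32 + 29 + 34 + 67 = 426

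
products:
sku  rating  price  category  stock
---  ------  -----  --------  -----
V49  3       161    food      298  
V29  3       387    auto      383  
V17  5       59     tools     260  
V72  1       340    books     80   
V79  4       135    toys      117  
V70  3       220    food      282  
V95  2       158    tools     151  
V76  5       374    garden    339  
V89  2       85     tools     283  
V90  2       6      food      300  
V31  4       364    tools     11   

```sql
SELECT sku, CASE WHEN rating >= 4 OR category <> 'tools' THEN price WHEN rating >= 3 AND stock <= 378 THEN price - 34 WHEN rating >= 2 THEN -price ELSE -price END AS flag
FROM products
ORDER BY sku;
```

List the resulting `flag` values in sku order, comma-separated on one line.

59, 387, 364, 161, 220, 340, 374, 135, -85, 6, -158

sku=V17: rating >= 4 OR category <> 'tools' → 59
sku=V29: rating >= 4 OR category <> 'tools' → 387
sku=V31: rating >= 4 OR category <> 'tools' → 364
sku=V49: rating >= 4 OR category <> 'tools' → 161
sku=V70: rating >= 4 OR category <> 'tools' → 220
sku=V72: rating >= 4 OR category <> 'tools' → 340
sku=V76: rating >= 4 OR category <> 'tools' → 374
sku=V79: rating >= 4 OR category <> 'tools' → 135
sku=V89: rating >= 2 → -85
sku=V90: rating >= 4 OR category <> 'tools' → 6
sku=V95: rating >= 2 → -158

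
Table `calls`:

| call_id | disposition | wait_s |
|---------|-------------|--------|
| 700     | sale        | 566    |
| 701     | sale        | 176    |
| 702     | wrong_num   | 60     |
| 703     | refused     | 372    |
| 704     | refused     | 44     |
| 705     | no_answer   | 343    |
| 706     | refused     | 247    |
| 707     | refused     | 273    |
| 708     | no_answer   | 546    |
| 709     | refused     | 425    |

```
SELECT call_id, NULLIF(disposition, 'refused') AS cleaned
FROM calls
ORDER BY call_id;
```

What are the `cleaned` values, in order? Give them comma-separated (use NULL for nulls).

call_id=700: disposition=sale vs refused: differ → sale
call_id=701: disposition=sale vs refused: differ → sale
call_id=702: disposition=wrong_num vs refused: differ → wrong_num
call_id=703: disposition=refused vs refused: equal → NULL
call_id=704: disposition=refused vs refused: equal → NULL
call_id=705: disposition=no_answer vs refused: differ → no_answer
call_id=706: disposition=refused vs refused: equal → NULL
call_id=707: disposition=refused vs refused: equal → NULL
call_id=708: disposition=no_answer vs refused: differ → no_answer
call_id=709: disposition=refused vs refused: equal → NULL

sale, sale, wrong_num, NULL, NULL, no_answer, NULL, NULL, no_answer, NULL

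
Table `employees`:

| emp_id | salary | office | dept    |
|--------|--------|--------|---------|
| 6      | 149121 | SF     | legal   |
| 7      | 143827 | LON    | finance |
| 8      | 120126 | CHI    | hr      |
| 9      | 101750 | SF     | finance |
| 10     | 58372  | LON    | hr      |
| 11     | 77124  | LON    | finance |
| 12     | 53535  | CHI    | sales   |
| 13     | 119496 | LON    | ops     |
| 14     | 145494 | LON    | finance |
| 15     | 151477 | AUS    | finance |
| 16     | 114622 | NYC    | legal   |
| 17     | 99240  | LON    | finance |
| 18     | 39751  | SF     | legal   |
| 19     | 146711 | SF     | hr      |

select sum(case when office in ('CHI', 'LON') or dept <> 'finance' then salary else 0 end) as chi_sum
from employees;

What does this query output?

emp_id=6: ✓ → 149121
emp_id=7: ✓ → 143827
emp_id=8: ✓ → 120126
emp_id=9: ✗
emp_id=10: ✓ → 58372
emp_id=11: ✓ → 77124
emp_id=12: ✓ → 53535
emp_id=13: ✓ → 119496
emp_id=14: ✓ → 145494
emp_id=15: ✗
emp_id=16: ✓ → 114622
emp_id=17: ✓ → 99240
emp_id=18: ✓ → 39751
emp_id=19: ✓ → 146711
chi_sum = 149121 + 143827 + 120126 + 58372 + 77124 + 53535 + 119496 + 145494 + 114622 + 99240 + 39751 + 146711 = 1267419

1267419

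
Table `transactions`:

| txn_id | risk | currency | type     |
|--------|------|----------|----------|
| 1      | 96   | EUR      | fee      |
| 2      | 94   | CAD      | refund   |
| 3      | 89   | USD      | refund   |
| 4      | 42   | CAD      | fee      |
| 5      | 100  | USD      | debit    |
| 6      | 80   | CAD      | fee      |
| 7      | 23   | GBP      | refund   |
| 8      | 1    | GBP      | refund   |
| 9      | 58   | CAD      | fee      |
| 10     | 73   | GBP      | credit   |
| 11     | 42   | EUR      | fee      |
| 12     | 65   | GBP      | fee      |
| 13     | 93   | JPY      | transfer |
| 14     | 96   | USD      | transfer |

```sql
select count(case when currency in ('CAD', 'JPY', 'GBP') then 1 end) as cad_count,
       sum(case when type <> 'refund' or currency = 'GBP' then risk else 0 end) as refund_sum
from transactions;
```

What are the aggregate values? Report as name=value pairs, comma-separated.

[cad_count: currency in ('CAD', 'JPY', 'GBP')]
txn_id=1: ✗
txn_id=2: ✓ → 1
txn_id=3: ✗
txn_id=4: ✓ → 1
txn_id=5: ✗
txn_id=6: ✓ → 1
txn_id=7: ✓ → 1
txn_id=8: ✓ → 1
txn_id=9: ✓ → 1
txn_id=10: ✓ → 1
txn_id=11: ✗
txn_id=12: ✓ → 1
txn_id=13: ✓ → 1
txn_id=14: ✗
cad_count = COUNT(1, 1, 1, 1, 1, 1, 1, 1, 1) = 9
—
[refund_sum: type <> 'refund' or currency = 'GBP']
txn_id=1: ✓ → 96
txn_id=2: ✗
txn_id=3: ✗
txn_id=4: ✓ → 42
txn_id=5: ✓ → 100
txn_id=6: ✓ → 80
txn_id=7: ✓ → 23
txn_id=8: ✓ → 1
txn_id=9: ✓ → 58
txn_id=10: ✓ → 73
txn_id=11: ✓ → 42
txn_id=12: ✓ → 65
txn_id=13: ✓ → 93
txn_id=14: ✓ → 96
refund_sum = 96 + 42 + 100 + 80 + 23 + 1 + 58 + 73 + 42 + 65 + 93 + 96 = 769

cad_count=9, refund_sum=769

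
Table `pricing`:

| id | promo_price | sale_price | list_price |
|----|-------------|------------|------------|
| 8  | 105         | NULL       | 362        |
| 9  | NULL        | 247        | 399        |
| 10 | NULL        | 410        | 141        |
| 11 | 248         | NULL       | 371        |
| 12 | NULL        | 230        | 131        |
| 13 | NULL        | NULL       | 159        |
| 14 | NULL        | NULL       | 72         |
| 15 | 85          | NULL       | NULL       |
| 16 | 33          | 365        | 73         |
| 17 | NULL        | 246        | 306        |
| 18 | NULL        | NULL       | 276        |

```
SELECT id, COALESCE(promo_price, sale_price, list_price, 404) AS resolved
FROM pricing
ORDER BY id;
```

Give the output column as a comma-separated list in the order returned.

105, 247, 410, 248, 230, 159, 72, 85, 33, 246, 276

id=8: promo_price=105 → 105
id=9: promo_price=NULL, sale_price=247 → 247
id=10: promo_price=NULL, sale_price=410 → 410
id=11: promo_price=248 → 248
id=12: promo_price=NULL, sale_price=230 → 230
id=13: promo_price=NULL, sale_price=NULL, list_price=159 → 159
id=14: promo_price=NULL, sale_price=NULL, list_price=72 → 72
id=15: promo_price=85 → 85
id=16: promo_price=33 → 33
id=17: promo_price=NULL, sale_price=246 → 246
id=18: promo_price=NULL, sale_price=NULL, list_price=276 → 276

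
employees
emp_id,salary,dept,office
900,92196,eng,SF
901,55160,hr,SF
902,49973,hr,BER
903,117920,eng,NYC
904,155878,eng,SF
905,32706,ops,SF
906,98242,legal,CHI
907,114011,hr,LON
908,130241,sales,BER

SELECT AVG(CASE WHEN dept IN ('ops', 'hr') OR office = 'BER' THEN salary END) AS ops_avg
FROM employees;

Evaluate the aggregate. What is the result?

76418.2

emp_id=900: ✗
emp_id=901: ✓ → 55160
emp_id=902: ✓ → 49973
emp_id=903: ✗
emp_id=904: ✗
emp_id=905: ✓ → 32706
emp_id=906: ✗
emp_id=907: ✓ → 114011
emp_id=908: ✓ → 130241
ops_avg = (55160 + 49973 + 32706 + 114011 + 130241) / 5 = 76418.2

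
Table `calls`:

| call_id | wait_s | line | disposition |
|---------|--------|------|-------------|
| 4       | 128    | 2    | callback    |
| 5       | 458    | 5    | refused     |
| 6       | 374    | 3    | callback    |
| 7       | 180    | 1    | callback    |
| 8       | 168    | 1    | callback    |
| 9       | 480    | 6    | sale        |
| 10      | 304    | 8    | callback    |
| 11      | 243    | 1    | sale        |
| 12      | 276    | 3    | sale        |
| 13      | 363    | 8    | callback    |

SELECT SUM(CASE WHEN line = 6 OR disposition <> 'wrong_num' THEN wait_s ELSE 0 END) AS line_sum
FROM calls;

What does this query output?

call_id=4: ✓ → 128
call_id=5: ✓ → 458
call_id=6: ✓ → 374
call_id=7: ✓ → 180
call_id=8: ✓ → 168
call_id=9: ✓ → 480
call_id=10: ✓ → 304
call_id=11: ✓ → 243
call_id=12: ✓ → 276
call_id=13: ✓ → 363
line_sum = 128 + 458 + 374 + 180 + 168 + 480 + 304 + 243 + 276 + 363 = 2974

2974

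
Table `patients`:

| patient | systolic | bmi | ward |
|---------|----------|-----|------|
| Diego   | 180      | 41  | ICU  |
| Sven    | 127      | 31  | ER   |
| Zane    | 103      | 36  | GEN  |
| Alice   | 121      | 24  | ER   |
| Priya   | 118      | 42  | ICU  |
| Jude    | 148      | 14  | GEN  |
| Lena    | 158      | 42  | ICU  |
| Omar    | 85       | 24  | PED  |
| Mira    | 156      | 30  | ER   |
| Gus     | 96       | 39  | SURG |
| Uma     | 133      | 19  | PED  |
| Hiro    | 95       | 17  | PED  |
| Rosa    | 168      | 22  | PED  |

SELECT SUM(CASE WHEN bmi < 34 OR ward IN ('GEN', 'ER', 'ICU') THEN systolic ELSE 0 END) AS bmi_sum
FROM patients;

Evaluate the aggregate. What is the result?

1592

patient=Diego: ✓ → 180
patient=Sven: ✓ → 127
patient=Zane: ✓ → 103
patient=Alice: ✓ → 121
patient=Priya: ✓ → 118
patient=Jude: ✓ → 148
patient=Lena: ✓ → 158
patient=Omar: ✓ → 85
patient=Mira: ✓ → 156
patient=Gus: ✗
patient=Uma: ✓ → 133
patient=Hiro: ✓ → 95
patient=Rosa: ✓ → 168
bmi_sum = 180 + 127 + 103 + 121 + 118 + 148 + 158 + 85 + 156 + 133 + 95 + 168 = 1592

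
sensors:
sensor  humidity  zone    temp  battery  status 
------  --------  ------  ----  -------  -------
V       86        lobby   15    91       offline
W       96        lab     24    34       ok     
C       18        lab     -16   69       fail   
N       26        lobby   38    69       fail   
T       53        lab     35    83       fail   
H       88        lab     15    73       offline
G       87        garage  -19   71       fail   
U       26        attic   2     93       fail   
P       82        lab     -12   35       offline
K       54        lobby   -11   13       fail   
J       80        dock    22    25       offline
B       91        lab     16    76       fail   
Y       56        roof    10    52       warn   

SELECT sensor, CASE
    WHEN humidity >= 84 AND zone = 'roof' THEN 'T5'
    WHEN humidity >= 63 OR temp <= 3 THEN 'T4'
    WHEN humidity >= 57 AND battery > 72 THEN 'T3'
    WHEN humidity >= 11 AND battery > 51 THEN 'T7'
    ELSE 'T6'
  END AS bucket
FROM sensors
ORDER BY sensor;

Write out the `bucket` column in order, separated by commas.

T4, T4, T4, T4, T4, T4, T7, T4, T7, T4, T4, T4, T7

sensor=B: humidity >= 63 OR temp <= 3 → T4
sensor=C: humidity >= 63 OR temp <= 3 → T4
sensor=G: humidity >= 63 OR temp <= 3 → T4
sensor=H: humidity >= 63 OR temp <= 3 → T4
sensor=J: humidity >= 63 OR temp <= 3 → T4
sensor=K: humidity >= 63 OR temp <= 3 → T4
sensor=N: humidity >= 11 AND battery > 51 → T7
sensor=P: humidity >= 63 OR temp <= 3 → T4
sensor=T: humidity >= 11 AND battery > 51 → T7
sensor=U: humidity >= 63 OR temp <= 3 → T4
sensor=V: humidity >= 63 OR temp <= 3 → T4
sensor=W: humidity >= 63 OR temp <= 3 → T4
sensor=Y: humidity >= 11 AND battery > 51 → T7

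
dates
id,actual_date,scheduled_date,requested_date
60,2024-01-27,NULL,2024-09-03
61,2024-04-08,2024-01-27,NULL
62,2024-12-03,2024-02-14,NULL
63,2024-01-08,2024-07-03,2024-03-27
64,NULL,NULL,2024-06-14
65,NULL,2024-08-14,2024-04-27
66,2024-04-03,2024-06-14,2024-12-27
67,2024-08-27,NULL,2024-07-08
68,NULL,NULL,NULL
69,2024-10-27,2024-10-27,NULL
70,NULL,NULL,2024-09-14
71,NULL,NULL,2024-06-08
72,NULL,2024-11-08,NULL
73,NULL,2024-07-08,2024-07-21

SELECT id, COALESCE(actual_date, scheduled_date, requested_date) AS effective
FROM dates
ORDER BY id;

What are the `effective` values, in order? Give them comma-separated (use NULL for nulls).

id=60: actual_date=2024-01-27 → 2024-01-27
id=61: actual_date=2024-04-08 → 2024-04-08
id=62: actual_date=2024-12-03 → 2024-12-03
id=63: actual_date=2024-01-08 → 2024-01-08
id=64: actual_date=NULL, scheduled_date=NULL, requested_date=2024-06-14 → 2024-06-14
id=65: actual_date=NULL, scheduled_date=2024-08-14 → 2024-08-14
id=66: actual_date=2024-04-03 → 2024-04-03
id=67: actual_date=2024-08-27 → 2024-08-27
id=68: actual_date=NULL, scheduled_date=NULL, requested_date=NULL (all NULL) → NULL
id=69: actual_date=2024-10-27 → 2024-10-27
id=70: actual_date=NULL, scheduled_date=NULL, requested_date=2024-09-14 → 2024-09-14
id=71: actual_date=NULL, scheduled_date=NULL, requested_date=2024-06-08 → 2024-06-08
id=72: actual_date=NULL, scheduled_date=2024-11-08 → 2024-11-08
id=73: actual_date=NULL, scheduled_date=2024-07-08 → 2024-07-08

2024-01-27, 2024-04-08, 2024-12-03, 2024-01-08, 2024-06-14, 2024-08-14, 2024-04-03, 2024-08-27, NULL, 2024-10-27, 2024-09-14, 2024-06-08, 2024-11-08, 2024-07-08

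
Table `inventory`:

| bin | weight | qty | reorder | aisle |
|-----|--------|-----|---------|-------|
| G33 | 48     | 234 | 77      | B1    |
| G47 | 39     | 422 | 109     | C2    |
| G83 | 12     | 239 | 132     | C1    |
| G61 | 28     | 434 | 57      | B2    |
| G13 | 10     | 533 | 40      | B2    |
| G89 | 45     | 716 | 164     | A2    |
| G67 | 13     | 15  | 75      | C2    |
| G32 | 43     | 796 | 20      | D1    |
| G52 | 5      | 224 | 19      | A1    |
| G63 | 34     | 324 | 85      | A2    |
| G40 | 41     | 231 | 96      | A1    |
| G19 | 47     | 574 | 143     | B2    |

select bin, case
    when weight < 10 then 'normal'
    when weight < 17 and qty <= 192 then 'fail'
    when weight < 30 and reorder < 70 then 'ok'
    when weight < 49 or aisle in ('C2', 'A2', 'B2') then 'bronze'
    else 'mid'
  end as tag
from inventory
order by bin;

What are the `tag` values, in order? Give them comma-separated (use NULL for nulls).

ok, bronze, bronze, bronze, bronze, bronze, normal, ok, bronze, fail, bronze, bronze

bin=G13: weight < 30 and reorder < 70 → ok
bin=G19: weight < 49 or aisle in ('C2', 'A2', 'B2') → bronze
bin=G32: weight < 49 or aisle in ('C2', 'A2', 'B2') → bronze
bin=G33: weight < 49 or aisle in ('C2', 'A2', 'B2') → bronze
bin=G40: weight < 49 or aisle in ('C2', 'A2', 'B2') → bronze
bin=G47: weight < 49 or aisle in ('C2', 'A2', 'B2') → bronze
bin=G52: weight < 10 → normal
bin=G61: weight < 30 and reorder < 70 → ok
bin=G63: weight < 49 or aisle in ('C2', 'A2', 'B2') → bronze
bin=G67: weight < 17 and qty <= 192 → fail
bin=G83: weight < 49 or aisle in ('C2', 'A2', 'B2') → bronze
bin=G89: weight < 49 or aisle in ('C2', 'A2', 'B2') → bronze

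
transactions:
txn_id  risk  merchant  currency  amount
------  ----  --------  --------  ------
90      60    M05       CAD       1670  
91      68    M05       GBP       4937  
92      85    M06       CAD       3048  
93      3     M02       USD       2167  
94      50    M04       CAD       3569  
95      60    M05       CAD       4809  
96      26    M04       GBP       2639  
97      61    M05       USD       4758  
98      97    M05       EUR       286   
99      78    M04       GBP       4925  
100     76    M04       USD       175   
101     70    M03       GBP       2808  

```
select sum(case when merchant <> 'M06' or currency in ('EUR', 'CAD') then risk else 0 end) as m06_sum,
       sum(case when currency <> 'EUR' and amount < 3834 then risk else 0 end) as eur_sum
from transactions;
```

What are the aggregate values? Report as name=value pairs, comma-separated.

[m06_sum: merchant <> 'M06' or currency in ('EUR', 'CAD')]
txn_id=90: ✓ → 60
txn_id=91: ✓ → 68
txn_id=92: ✓ → 85
txn_id=93: ✓ → 3
txn_id=94: ✓ → 50
txn_id=95: ✓ → 60
txn_id=96: ✓ → 26
txn_id=97: ✓ → 61
txn_id=98: ✓ → 97
txn_id=99: ✓ → 78
txn_id=100: ✓ → 76
txn_id=101: ✓ → 70
m06_sum = 60 + 68 + 85 + 3 + 50 + 60 + 26 + 61 + 97 + 78 + 76 + 70 = 734
—
[eur_sum: currency <> 'EUR' and amount < 3834]
txn_id=90: ✓ → 60
txn_id=91: ✗
txn_id=92: ✓ → 85
txn_id=93: ✓ → 3
txn_id=94: ✓ → 50
txn_id=95: ✗
txn_id=96: ✓ → 26
txn_id=97: ✗
txn_id=98: ✗
txn_id=99: ✗
txn_id=100: ✓ → 76
txn_id=101: ✓ → 70
eur_sum = 60 + 85 + 3 + 50 + 26 + 76 + 70 = 370

m06_sum=734, eur_sum=370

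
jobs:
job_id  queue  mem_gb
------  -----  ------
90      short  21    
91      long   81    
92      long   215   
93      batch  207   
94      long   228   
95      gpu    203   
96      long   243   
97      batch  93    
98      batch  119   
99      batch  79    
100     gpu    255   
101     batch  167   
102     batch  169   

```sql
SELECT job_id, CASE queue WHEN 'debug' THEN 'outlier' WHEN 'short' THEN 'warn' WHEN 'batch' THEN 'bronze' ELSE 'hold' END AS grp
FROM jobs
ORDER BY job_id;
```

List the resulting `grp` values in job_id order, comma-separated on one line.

job_id=90: queue='short' → warn
job_id=91: ELSE → hold
job_id=92: ELSE → hold
job_id=93: queue='batch' → bronze
job_id=94: ELSE → hold
job_id=95: ELSE → hold
job_id=96: ELSE → hold
job_id=97: queue='batch' → bronze
job_id=98: queue='batch' → bronze
job_id=99: queue='batch' → bronze
job_id=100: ELSE → hold
job_id=101: queue='batch' → bronze
job_id=102: queue='batch' → bronze

warn, hold, hold, bronze, hold, hold, hold, bronze, bronze, bronze, hold, bronze, bronze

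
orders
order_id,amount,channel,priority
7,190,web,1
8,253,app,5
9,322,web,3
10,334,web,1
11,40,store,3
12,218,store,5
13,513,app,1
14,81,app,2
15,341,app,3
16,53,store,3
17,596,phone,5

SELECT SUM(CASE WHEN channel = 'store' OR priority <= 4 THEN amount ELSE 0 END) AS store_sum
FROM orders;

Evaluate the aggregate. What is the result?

2092

order_id=7: ✓ → 190
order_id=8: ✗
order_id=9: ✓ → 322
order_id=10: ✓ → 334
order_id=11: ✓ → 40
order_id=12: ✓ → 218
order_id=13: ✓ → 513
order_id=14: ✓ → 81
order_id=15: ✓ → 341
order_id=16: ✓ → 53
order_id=17: ✗
store_sum = 190 + 322 + 334 + 40 + 218 + 513 + 81 + 341 + 53 = 2092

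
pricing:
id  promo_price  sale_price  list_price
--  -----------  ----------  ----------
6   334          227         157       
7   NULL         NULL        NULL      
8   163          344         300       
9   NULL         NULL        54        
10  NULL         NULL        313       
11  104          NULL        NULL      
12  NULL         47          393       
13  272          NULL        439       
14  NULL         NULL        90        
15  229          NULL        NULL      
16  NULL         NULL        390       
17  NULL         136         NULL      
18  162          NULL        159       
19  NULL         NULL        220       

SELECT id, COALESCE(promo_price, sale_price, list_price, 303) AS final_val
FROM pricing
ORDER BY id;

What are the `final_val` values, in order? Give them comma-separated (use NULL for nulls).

334, 303, 163, 54, 313, 104, 47, 272, 90, 229, 390, 136, 162, 220

id=6: promo_price=334 → 334
id=7: promo_price=NULL, sale_price=NULL, list_price=NULL, → literal 303 → 303
id=8: promo_price=163 → 163
id=9: promo_price=NULL, sale_price=NULL, list_price=54 → 54
id=10: promo_price=NULL, sale_price=NULL, list_price=313 → 313
id=11: promo_price=104 → 104
id=12: promo_price=NULL, sale_price=47 → 47
id=13: promo_price=272 → 272
id=14: promo_price=NULL, sale_price=NULL, list_price=90 → 90
id=15: promo_price=229 → 229
id=16: promo_price=NULL, sale_price=NULL, list_price=390 → 390
id=17: promo_price=NULL, sale_price=136 → 136
id=18: promo_price=162 → 162
id=19: promo_price=NULL, sale_price=NULL, list_price=220 → 220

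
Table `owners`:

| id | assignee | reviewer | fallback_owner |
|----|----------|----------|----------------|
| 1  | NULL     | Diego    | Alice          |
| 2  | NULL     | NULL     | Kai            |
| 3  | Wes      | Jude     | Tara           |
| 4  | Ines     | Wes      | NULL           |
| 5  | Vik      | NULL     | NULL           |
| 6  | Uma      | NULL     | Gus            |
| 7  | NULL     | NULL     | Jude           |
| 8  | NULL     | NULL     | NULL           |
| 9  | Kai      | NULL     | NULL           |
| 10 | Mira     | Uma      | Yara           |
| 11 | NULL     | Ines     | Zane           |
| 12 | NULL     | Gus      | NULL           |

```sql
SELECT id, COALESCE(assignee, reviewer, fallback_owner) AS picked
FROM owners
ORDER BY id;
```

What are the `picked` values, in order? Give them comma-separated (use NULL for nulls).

Diego, Kai, Wes, Ines, Vik, Uma, Jude, NULL, Kai, Mira, Ines, Gus

id=1: assignee=NULL, reviewer=Diego → Diego
id=2: assignee=NULL, reviewer=NULL, fallback_owner=Kai → Kai
id=3: assignee=Wes → Wes
id=4: assignee=Ines → Ines
id=5: assignee=Vik → Vik
id=6: assignee=Uma → Uma
id=7: assignee=NULL, reviewer=NULL, fallback_owner=Jude → Jude
id=8: assignee=NULL, reviewer=NULL, fallback_owner=NULL (all NULL) → NULL
id=9: assignee=Kai → Kai
id=10: assignee=Mira → Mira
id=11: assignee=NULL, reviewer=Ines → Ines
id=12: assignee=NULL, reviewer=Gus → Gus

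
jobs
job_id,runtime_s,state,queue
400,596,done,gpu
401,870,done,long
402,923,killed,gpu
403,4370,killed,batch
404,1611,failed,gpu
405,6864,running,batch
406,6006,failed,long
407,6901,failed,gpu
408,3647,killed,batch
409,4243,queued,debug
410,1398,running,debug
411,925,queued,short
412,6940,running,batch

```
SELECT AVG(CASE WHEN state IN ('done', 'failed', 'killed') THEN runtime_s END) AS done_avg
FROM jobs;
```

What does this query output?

job_id=400: ✓ → 596
job_id=401: ✓ → 870
job_id=402: ✓ → 923
job_id=403: ✓ → 4370
job_id=404: ✓ → 1611
job_id=405: ✗
job_id=406: ✓ → 6006
job_id=407: ✓ → 6901
job_id=408: ✓ → 3647
job_id=409: ✗
job_id=410: ✗
job_id=411: ✗
job_id=412: ✗
done_avg = (596 + 870 + 923 + 4370 + 1611 + 6006 + 6901 + 3647) / 8 = 3115.5

3115.5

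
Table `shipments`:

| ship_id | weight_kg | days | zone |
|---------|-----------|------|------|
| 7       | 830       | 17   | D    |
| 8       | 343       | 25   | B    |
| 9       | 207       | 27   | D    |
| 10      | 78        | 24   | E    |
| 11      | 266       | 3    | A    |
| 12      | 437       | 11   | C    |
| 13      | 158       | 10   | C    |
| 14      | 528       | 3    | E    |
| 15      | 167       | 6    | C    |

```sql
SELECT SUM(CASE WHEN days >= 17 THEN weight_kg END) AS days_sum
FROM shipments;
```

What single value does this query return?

1458

ship_id=7: ✓ → 830
ship_id=8: ✓ → 343
ship_id=9: ✓ → 207
ship_id=10: ✓ → 78
ship_id=11: ✗
ship_id=12: ✗
ship_id=13: ✗
ship_id=14: ✗
ship_id=15: ✗
days_sum = 830 + 343 + 207 + 78 = 1458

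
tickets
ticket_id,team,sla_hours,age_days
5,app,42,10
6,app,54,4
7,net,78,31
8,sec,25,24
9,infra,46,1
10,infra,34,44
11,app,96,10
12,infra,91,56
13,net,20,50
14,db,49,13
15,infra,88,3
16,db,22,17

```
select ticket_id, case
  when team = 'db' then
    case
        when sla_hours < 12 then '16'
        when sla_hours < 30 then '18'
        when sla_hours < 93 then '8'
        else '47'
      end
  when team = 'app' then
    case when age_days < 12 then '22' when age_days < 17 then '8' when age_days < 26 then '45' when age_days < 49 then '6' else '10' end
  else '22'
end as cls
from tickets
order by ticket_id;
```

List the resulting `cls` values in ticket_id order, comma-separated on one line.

ticket_id=5: team='app' → inner[age_days < 12] → 22
ticket_id=6: team='app' → inner[age_days < 12] → 22
ticket_id=7: team='net' → outer ELSE → 22
ticket_id=8: team='sec' → outer ELSE → 22
ticket_id=9: team='infra' → outer ELSE → 22
ticket_id=10: team='infra' → outer ELSE → 22
ticket_id=11: team='app' → inner[age_days < 12] → 22
ticket_id=12: team='infra' → outer ELSE → 22
ticket_id=13: team='net' → outer ELSE → 22
ticket_id=14: team='db' → inner[sla_hours < 93] → 8
ticket_id=15: team='infra' → outer ELSE → 22
ticket_id=16: team='db' → inner[sla_hours < 30] → 18

22, 22, 22, 22, 22, 22, 22, 22, 22, 8, 22, 18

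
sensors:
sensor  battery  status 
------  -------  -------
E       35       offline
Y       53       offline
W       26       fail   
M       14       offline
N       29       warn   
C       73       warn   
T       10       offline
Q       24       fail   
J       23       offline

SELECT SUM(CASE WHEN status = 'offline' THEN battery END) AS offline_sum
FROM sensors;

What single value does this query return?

135

sensor=E: ✓ → 35
sensor=Y: ✓ → 53
sensor=W: ✗
sensor=M: ✓ → 14
sensor=N: ✗
sensor=C: ✗
sensor=T: ✓ → 10
sensor=Q: ✗
sensor=J: ✓ → 23
offline_sum = 35 + 53 + 14 + 10 + 23 = 135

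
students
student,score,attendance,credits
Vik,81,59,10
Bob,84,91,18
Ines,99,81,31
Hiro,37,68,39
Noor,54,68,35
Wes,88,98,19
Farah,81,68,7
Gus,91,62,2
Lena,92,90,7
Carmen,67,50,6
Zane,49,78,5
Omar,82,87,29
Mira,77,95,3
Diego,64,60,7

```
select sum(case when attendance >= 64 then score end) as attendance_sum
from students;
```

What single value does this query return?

student=Vik: ✗
student=Bob: ✓ → 84
student=Ines: ✓ → 99
student=Hiro: ✓ → 37
student=Noor: ✓ → 54
student=Wes: ✓ → 88
student=Farah: ✓ → 81
student=Gus: ✗
student=Lena: ✓ → 92
student=Carmen: ✗
student=Zane: ✓ → 49
student=Omar: ✓ → 82
student=Mira: ✓ → 77
student=Diego: ✗
attendance_sum = 84 + 99 + 37 + 54 + 88 + 81 + 92 + 49 + 82 + 77 = 743

743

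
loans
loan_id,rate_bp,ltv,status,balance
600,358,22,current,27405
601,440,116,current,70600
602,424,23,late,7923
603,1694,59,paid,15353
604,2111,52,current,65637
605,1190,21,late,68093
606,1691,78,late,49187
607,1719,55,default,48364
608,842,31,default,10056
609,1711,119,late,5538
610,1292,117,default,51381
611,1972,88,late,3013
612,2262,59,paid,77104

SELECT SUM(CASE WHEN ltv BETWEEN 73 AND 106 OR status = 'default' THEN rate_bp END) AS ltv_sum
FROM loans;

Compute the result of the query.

7516

loan_id=600: ✗
loan_id=601: ✗
loan_id=602: ✗
loan_id=603: ✗
loan_id=604: ✗
loan_id=605: ✗
loan_id=606: ✓ → 1691
loan_id=607: ✓ → 1719
loan_id=608: ✓ → 842
loan_id=609: ✗
loan_id=610: ✓ → 1292
loan_id=611: ✓ → 1972
loan_id=612: ✗
ltv_sum = 1691 + 1719 + 842 + 1292 + 1972 = 7516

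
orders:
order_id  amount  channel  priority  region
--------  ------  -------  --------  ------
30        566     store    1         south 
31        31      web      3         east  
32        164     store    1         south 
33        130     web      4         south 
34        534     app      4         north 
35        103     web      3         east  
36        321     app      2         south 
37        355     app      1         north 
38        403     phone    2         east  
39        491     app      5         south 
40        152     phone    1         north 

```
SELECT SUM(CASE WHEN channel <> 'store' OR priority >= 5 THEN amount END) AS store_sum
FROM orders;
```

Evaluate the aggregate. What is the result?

order_id=30: ✗
order_id=31: ✓ → 31
order_id=32: ✗
order_id=33: ✓ → 130
order_id=34: ✓ → 534
order_id=35: ✓ → 103
order_id=36: ✓ → 321
order_id=37: ✓ → 355
order_id=38: ✓ → 403
order_id=39: ✓ → 491
order_id=40: ✓ → 152
store_sum = 31 + 130 + 534 + 103 + 321 + 355 + 403 + 491 + 152 = 2520

2520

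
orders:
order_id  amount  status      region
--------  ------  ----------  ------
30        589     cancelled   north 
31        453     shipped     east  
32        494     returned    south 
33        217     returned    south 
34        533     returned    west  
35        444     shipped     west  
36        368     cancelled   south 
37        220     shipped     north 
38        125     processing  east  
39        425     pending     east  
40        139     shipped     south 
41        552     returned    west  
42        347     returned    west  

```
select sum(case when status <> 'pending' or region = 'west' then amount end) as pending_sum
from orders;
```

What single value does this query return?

order_id=30: ✓ → 589
order_id=31: ✓ → 453
order_id=32: ✓ → 494
order_id=33: ✓ → 217
order_id=34: ✓ → 533
order_id=35: ✓ → 444
order_id=36: ✓ → 368
order_id=37: ✓ → 220
order_id=38: ✓ → 125
order_id=39: ✗
order_id=40: ✓ → 139
order_id=41: ✓ → 552
order_id=42: ✓ → 347
pending_sum = 589 + 453 + 494 + 217 + 533 + 444 + 368 + 220 + 125 + 139 + 552 + 347 = 4481

4481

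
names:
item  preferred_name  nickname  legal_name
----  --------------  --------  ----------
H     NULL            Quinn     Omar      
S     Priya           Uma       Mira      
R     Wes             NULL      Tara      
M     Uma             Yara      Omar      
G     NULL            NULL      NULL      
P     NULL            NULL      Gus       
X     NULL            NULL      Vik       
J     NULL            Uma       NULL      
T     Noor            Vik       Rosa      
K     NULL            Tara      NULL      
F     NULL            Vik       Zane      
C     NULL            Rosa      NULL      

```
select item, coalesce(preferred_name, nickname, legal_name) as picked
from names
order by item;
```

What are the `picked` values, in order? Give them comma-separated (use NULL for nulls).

Rosa, Vik, NULL, Quinn, Uma, Tara, Uma, Gus, Wes, Priya, Noor, Vik

item=C: preferred_name=NULL, nickname=Rosa → Rosa
item=F: preferred_name=NULL, nickname=Vik → Vik
item=G: preferred_name=NULL, nickname=NULL, legal_name=NULL (all NULL) → NULL
item=H: preferred_name=NULL, nickname=Quinn → Quinn
item=J: preferred_name=NULL, nickname=Uma → Uma
item=K: preferred_name=NULL, nickname=Tara → Tara
item=M: preferred_name=Uma → Uma
item=P: preferred_name=NULL, nickname=NULL, legal_name=Gus → Gus
item=R: preferred_name=Wes → Wes
item=S: preferred_name=Priya → Priya
item=T: preferred_name=Noor → Noor
item=X: preferred_name=NULL, nickname=NULL, legal_name=Vik → Vik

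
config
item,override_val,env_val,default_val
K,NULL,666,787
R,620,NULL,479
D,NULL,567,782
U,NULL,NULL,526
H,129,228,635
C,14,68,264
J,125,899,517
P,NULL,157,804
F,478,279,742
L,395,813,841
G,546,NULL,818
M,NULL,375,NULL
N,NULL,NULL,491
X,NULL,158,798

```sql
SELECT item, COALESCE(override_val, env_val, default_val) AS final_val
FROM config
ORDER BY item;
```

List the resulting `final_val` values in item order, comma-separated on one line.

item=C: override_val=14 → 14
item=D: override_val=NULL, env_val=567 → 567
item=F: override_val=478 → 478
item=G: override_val=546 → 546
item=H: override_val=129 → 129
item=J: override_val=125 → 125
item=K: override_val=NULL, env_val=666 → 666
item=L: override_val=395 → 395
item=M: override_val=NULL, env_val=375 → 375
item=N: override_val=NULL, env_val=NULL, default_val=491 → 491
item=P: override_val=NULL, env_val=157 → 157
item=R: override_val=620 → 620
item=U: override_val=NULL, env_val=NULL, default_val=526 → 526
item=X: override_val=NULL, env_val=158 → 158

14, 567, 478, 546, 129, 125, 666, 395, 375, 491, 157, 620, 526, 158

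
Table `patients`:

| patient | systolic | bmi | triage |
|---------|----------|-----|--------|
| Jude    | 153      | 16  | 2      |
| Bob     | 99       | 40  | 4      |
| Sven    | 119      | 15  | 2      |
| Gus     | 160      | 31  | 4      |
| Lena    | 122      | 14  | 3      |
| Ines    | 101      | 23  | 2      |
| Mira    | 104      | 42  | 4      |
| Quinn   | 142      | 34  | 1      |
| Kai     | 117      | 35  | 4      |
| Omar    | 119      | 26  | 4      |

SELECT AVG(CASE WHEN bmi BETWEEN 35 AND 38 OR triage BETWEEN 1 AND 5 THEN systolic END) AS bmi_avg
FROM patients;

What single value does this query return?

123.6

patient=Jude: ✓ → 153
patient=Bob: ✓ → 99
patient=Sven: ✓ → 119
patient=Gus: ✓ → 160
patient=Lena: ✓ → 122
patient=Ines: ✓ → 101
patient=Mira: ✓ → 104
patient=Quinn: ✓ → 142
patient=Kai: ✓ → 117
patient=Omar: ✓ → 119
bmi_avg = (153 + 99 + 119 + 160 + 122 + 101 + 104 + 142 + 117 + 119) / 10 = 123.6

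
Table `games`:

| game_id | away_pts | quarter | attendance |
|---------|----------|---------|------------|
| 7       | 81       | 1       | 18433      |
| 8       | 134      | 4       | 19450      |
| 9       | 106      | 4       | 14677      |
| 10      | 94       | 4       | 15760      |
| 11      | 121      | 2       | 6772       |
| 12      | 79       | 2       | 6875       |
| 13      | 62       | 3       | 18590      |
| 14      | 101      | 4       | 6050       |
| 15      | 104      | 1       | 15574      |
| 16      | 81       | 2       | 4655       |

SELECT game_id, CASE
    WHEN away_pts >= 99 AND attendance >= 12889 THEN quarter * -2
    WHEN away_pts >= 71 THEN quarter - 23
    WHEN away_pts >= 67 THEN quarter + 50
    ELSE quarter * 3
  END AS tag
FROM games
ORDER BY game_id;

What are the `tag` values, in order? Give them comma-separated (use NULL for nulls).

-22, -8, -8, -19, -21, -21, 9, -19, -2, -21

game_id=7: away_pts >= 71 → -22
game_id=8: away_pts >= 99 AND attendance >= 12889 → -8
game_id=9: away_pts >= 99 AND attendance >= 12889 → -8
game_id=10: away_pts >= 71 → -19
game_id=11: away_pts >= 71 → -21
game_id=12: away_pts >= 71 → -21
game_id=13: ELSE → 9
game_id=14: away_pts >= 71 → -19
game_id=15: away_pts >= 99 AND attendance >= 12889 → -2
game_id=16: away_pts >= 71 → -21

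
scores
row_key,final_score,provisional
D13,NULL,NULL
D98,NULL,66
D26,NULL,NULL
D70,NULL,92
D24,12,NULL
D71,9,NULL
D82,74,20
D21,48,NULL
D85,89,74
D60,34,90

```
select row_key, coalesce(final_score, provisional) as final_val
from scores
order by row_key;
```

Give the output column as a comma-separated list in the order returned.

NULL, 48, 12, NULL, 34, 92, 9, 74, 89, 66

row_key=D13: final_score=NULL, provisional=NULL (all NULL) → NULL
row_key=D21: final_score=48 → 48
row_key=D24: final_score=12 → 12
row_key=D26: final_score=NULL, provisional=NULL (all NULL) → NULL
row_key=D60: final_score=34 → 34
row_key=D70: final_score=NULL, provisional=92 → 92
row_key=D71: final_score=9 → 9
row_key=D82: final_score=74 → 74
row_key=D85: final_score=89 → 89
row_key=D98: final_score=NULL, provisional=66 → 66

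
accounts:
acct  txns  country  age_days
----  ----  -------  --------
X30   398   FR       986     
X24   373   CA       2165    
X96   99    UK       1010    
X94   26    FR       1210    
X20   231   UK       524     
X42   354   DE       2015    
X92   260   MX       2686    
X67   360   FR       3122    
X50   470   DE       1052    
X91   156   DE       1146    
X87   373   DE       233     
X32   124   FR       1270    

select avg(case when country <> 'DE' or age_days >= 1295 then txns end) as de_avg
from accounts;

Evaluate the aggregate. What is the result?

247.2222222222

acct=X30: ✓ → 398
acct=X24: ✓ → 373
acct=X96: ✓ → 99
acct=X94: ✓ → 26
acct=X20: ✓ → 231
acct=X42: ✓ → 354
acct=X92: ✓ → 260
acct=X67: ✓ → 360
acct=X50: ✗
acct=X91: ✗
acct=X87: ✗
acct=X32: ✓ → 124
de_avg = (398 + 373 + 99 + 26 + 231 + 354 + 260 + 360 + 124) / 9 = 247.2222222222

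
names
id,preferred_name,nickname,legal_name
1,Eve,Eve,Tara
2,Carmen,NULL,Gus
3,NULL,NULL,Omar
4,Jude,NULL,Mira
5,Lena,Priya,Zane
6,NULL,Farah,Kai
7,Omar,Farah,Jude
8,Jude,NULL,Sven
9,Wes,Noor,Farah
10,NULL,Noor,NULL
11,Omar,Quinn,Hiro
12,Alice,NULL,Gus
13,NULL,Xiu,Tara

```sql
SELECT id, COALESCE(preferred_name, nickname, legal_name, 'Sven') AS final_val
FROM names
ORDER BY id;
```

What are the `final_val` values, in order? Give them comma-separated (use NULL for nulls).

Eve, Carmen, Omar, Jude, Lena, Farah, Omar, Jude, Wes, Noor, Omar, Alice, Xiu

id=1: preferred_name=Eve → Eve
id=2: preferred_name=Carmen → Carmen
id=3: preferred_name=NULL, nickname=NULL, legal_name=Omar → Omar
id=4: preferred_name=Jude → Jude
id=5: preferred_name=Lena → Lena
id=6: preferred_name=NULL, nickname=Farah → Farah
id=7: preferred_name=Omar → Omar
id=8: preferred_name=Jude → Jude
id=9: preferred_name=Wes → Wes
id=10: preferred_name=NULL, nickname=Noor → Noor
id=11: preferred_name=Omar → Omar
id=12: preferred_name=Alice → Alice
id=13: preferred_name=NULL, nickname=Xiu → Xiu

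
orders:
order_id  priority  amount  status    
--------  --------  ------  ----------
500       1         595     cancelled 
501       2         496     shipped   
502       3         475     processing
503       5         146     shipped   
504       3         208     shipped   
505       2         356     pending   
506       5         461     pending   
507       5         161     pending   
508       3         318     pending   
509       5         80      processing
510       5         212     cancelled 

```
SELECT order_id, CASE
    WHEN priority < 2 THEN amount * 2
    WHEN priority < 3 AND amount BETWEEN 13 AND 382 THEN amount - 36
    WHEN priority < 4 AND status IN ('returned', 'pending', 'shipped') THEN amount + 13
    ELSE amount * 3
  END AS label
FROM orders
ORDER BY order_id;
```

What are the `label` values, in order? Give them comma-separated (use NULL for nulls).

order_id=500: priority < 2 → 1190
order_id=501: priority < 4 AND status IN ('returned', 'pending', 'shipped') → 509
order_id=502: ELSE → 1425
order_id=503: ELSE → 438
order_id=504: priority < 4 AND status IN ('returned', 'pending', 'shipped') → 221
order_id=505: priority < 3 AND amount BETWEEN 13 AND 382 → 320
order_id=506: ELSE → 1383
order_id=507: ELSE → 483
order_id=508: priority < 4 AND status IN ('returned', 'pending', 'shipped') → 331
order_id=509: ELSE → 240
order_id=510: ELSE → 636

1190, 509, 1425, 438, 221, 320, 1383, 483, 331, 240, 636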